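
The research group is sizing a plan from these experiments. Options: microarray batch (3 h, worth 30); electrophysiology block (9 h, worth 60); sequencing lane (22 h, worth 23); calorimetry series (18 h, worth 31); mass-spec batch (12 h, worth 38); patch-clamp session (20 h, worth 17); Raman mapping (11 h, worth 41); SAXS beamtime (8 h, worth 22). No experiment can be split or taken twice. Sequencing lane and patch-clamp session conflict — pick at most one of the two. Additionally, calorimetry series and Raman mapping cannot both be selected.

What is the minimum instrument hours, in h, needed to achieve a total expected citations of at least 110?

20

Need the lightest bundle worth ≥ 110.
microarray batch + electrophysiology block + SAXS beamtime: 112 expected citations at 20 h.
Any bundle with less than 20 h falls short of 110.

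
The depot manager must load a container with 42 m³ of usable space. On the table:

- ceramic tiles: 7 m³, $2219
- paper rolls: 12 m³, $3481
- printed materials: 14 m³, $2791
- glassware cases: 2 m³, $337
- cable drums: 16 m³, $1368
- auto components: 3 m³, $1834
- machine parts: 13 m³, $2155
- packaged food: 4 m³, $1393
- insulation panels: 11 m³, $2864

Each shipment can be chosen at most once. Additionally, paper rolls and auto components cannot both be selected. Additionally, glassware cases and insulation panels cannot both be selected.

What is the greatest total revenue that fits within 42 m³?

11101

Best packing: ceramic tiles + printed materials + auto components + packaged food + insulation panels — 39 m³, 11101 total.
That's the maximum — no feasible swap from here does better than 11101.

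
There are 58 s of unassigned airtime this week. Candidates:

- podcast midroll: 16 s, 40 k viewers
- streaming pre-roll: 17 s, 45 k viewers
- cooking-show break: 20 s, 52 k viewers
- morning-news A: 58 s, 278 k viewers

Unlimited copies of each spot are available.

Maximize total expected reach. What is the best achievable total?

The ratio ordering already packs tightly: morning-news A, 58 s, 278.

278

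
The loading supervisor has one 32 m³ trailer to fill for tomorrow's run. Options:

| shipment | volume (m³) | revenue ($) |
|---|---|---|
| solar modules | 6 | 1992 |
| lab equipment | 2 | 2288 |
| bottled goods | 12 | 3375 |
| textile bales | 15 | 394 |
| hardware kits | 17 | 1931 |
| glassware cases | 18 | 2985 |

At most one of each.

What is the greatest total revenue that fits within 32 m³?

By revenue per m³: lab equipment 1144.00, solar modules 332.00, bottled goods 281.25 lead.
The ratio heuristic lands on solar modules + lab equipment + bottled goods (7655) but leaves 12 m³ idle.
Dropping solar modules frees 6 m³; slotting in glassware cases (18 m³) lifts the total to 8648 at 32 m³.

8648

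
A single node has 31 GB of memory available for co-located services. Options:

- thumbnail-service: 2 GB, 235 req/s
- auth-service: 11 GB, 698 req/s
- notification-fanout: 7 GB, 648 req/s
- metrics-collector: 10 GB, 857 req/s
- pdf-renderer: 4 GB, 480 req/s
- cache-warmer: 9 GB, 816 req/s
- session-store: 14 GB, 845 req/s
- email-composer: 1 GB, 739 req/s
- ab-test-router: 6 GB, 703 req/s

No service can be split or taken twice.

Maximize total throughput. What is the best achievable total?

By throughput per GB: email-composer 739.00, pdf-renderer 120.00, thumbnail-service 117.50, ab-test-router 117.17 lead.
Greedy by ratio would take thumbnail-service + notification-fanout + pdf-renderer + cache-warmer + email-composer + ab-test-router: 29 GB used, total 3621.
Dropping cache-warmer frees 9 GB; slotting in metrics-collector (10 GB) lifts the total to 3662 at 30 GB.

3662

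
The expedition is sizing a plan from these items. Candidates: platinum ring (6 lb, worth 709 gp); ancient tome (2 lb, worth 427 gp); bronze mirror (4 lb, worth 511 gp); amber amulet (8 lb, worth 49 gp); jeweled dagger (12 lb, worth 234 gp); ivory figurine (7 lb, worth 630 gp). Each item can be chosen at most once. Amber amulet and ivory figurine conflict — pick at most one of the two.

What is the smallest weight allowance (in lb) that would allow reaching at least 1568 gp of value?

12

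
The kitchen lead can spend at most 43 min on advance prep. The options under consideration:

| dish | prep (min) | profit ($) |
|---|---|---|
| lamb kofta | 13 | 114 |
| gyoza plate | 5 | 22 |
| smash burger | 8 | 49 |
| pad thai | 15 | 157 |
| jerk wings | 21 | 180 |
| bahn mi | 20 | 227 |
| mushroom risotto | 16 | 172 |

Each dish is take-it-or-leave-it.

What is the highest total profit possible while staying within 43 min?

Filling by ratio: gyoza plate + bahn mi + mushroom risotto for 421, with 2 min left unused.
Replace gyoza plate and mushroom risotto with smash burger + pad thai: the trade gains 12 net, giving 433 at 43 min.

433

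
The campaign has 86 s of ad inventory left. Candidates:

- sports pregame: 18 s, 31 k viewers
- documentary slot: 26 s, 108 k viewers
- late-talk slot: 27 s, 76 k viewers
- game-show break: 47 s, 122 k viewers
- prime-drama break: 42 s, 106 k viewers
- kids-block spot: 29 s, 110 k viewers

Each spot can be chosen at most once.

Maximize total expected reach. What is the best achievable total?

Best packing: documentary slot + late-talk slot + kids-block spot — 82 s, 294 total.
Every other selection either busts 86 s or fails to beat 294.

294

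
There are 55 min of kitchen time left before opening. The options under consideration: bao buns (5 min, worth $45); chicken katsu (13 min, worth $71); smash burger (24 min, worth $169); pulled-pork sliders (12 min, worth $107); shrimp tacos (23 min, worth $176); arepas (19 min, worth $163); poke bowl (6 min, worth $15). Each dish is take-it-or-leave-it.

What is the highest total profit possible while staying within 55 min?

446

Taking the top-ratio dishes first gives bao buns + chicken katsu + pulled-pork sliders + arepas + poke bowl for 401 (55 min).
The 24 min tied up in bao buns and chicken katsu and poke bowl is better spent on shrimp tacos — total rises to 446 (54 min).
The closest alternative, smash burger + pulled-pork sliders + arepas, reaches only 439.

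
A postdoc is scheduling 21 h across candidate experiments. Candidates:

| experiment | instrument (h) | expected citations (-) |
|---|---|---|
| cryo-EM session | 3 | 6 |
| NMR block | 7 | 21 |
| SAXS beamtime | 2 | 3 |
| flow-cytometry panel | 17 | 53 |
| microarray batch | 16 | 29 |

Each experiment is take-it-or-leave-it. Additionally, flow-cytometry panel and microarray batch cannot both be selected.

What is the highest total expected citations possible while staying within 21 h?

59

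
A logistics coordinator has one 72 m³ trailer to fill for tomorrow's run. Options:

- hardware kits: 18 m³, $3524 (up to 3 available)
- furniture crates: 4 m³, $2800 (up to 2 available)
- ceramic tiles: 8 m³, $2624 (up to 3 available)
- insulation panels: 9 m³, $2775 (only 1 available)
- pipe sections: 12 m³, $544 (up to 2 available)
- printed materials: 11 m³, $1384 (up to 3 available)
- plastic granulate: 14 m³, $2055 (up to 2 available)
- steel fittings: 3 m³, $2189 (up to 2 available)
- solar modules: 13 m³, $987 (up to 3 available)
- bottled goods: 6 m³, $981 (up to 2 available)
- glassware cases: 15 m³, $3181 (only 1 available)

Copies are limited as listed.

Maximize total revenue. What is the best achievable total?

25130

Filling by ratio: 2×furniture crates + 3×ceramic tiles + insulation panels + 2×steel fittings + bottled goods + glassware cases for 24787, with 4 m³ left unused.
The 15 m³ tied up in glassware cases is better spent on hardware kits — total rises to 25130 (71 m³).
The spare 1 m³ is too small for any remaining shipment, and no exchange beats 25130.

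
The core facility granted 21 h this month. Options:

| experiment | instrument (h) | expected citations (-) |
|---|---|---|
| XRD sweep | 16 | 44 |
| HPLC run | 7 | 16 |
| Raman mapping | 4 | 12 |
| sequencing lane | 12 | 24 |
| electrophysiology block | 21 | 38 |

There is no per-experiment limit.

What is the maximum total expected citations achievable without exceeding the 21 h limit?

60

Density check — Raman mapping 3.00, XRD sweep 2.75, HPLC run 2.29 are the best per h.
Taking 5×Raman mapping: 20 h used, 60 in expected citations.
Every other selection either busts 21 h or fails to beat 60.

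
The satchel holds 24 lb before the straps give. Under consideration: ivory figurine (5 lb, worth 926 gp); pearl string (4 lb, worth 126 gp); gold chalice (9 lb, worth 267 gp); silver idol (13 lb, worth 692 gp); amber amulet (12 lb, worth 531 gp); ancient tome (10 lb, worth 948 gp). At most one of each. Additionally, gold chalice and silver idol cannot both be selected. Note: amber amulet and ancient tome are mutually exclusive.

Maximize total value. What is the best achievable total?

2141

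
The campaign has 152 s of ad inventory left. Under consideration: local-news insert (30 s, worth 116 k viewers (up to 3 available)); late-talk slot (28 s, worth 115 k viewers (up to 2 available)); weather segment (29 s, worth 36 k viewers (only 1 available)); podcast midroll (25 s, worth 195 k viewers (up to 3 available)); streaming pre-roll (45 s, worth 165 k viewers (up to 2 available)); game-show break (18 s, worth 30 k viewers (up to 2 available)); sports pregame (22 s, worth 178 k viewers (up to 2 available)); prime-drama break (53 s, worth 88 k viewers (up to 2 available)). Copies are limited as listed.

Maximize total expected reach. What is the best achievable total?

1057

Taking the top-ratio spots first gives late-talk slot + 3×podcast midroll + 2×sports pregame for 1056 (147 s).
The 28 s tied up in late-talk slot is better spent on local-news insert — total rises to 1057 (149 s).
The spare 3 s is too small for any remaining spot, and no exchange beats 1057.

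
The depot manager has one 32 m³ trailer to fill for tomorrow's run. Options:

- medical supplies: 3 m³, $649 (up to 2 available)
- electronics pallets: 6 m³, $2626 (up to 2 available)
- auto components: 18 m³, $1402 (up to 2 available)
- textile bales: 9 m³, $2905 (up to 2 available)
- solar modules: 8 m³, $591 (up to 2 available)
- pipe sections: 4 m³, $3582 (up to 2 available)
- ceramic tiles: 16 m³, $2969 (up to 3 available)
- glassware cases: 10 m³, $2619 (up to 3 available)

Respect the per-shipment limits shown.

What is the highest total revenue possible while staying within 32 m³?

15970

The ratio ordering already packs tightly: medical supplies + 2×electronics pallets + textile bales + 2×pipe sections, 32 m³, 15970.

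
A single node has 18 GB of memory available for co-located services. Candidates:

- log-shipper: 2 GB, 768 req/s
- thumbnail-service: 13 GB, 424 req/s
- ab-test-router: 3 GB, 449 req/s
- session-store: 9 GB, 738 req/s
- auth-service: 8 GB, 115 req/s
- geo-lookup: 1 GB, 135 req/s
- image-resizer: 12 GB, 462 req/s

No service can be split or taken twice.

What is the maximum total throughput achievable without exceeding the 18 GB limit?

2090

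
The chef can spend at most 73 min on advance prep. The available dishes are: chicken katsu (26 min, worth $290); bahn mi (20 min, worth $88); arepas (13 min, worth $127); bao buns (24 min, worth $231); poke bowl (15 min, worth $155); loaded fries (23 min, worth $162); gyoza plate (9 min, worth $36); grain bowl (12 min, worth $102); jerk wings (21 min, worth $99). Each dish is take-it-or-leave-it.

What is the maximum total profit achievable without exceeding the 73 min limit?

684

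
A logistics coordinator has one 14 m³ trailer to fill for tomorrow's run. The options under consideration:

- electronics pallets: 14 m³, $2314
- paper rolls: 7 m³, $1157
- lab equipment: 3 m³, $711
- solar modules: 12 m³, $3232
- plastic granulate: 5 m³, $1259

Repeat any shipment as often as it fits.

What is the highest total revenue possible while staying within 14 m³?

3392

By revenue per m³: solar modules 269.33, plastic granulate 251.80, lab equipment 237.00, electronics pallets 165.29 lead.
The ratio heuristic lands on solar modules (3232) but leaves 2 m³ idle.
Replace solar modules with 3×lab equipment + plastic granulate: the trade gains 160 net, giving 3392 at 14 m³.
Every other selection either busts 14 m³ or fails to beat 3392.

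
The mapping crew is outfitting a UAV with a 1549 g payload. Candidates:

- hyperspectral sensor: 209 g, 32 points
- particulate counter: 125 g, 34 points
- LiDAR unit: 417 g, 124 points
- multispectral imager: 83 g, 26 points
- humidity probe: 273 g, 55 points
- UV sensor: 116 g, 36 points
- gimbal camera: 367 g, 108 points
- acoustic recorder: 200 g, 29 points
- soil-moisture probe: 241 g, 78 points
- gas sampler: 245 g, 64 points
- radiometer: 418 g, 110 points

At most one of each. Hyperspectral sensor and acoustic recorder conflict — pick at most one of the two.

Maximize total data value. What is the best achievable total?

A density-first pass picks particulate counter + LiDAR unit + multispectral imager + UV sensor + gimbal camera + acoustic recorder + soil-moisture probe — 435 at 1549 g.
The 441 g tied up in particulate counter and UV sensor and acoustic recorder is better spent on radiometer — total rises to 446 (1526 g).
The spare 23 g is too small for any remaining sensor, and no feasible exchange beats 446.

446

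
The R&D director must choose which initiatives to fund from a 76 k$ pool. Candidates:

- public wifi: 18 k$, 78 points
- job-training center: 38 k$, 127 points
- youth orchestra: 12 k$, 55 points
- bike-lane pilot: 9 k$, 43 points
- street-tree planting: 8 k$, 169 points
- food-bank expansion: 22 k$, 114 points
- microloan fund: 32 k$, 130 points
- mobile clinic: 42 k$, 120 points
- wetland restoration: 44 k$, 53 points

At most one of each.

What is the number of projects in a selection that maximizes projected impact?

Optimal total is 468.
One optimal bundle: youth orchestra + street-tree planting + food-bank expansion + microloan fund (74 k$).
All optima have 4 projects.

4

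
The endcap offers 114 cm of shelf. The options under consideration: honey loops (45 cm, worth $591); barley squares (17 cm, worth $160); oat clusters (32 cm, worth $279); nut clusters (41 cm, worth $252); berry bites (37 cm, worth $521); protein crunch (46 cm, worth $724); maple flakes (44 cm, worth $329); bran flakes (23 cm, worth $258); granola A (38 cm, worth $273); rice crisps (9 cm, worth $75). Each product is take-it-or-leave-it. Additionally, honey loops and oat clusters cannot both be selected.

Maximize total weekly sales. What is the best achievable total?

1573

A density-first pass picks berry bites + protein crunch + bran flakes — 1503 at 106 cm.
Dropping berry bites frees 37 cm; slotting in honey loops (45 cm) lifts the total to 1573 at 114 cm.
Next best is berry bites + protein crunch + bran flakes at 1503 (106 cm) — short by 70.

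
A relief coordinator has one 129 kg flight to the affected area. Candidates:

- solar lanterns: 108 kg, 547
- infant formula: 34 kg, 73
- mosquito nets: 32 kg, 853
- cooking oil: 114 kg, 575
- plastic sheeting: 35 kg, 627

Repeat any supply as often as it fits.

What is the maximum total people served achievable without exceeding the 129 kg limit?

By people served per kg: mosquito nets 26.66, plastic sheeting 17.91, solar lanterns 5.06 lead.
Best packing: 4×mosquito nets — 128 kg, 3412 total.

3412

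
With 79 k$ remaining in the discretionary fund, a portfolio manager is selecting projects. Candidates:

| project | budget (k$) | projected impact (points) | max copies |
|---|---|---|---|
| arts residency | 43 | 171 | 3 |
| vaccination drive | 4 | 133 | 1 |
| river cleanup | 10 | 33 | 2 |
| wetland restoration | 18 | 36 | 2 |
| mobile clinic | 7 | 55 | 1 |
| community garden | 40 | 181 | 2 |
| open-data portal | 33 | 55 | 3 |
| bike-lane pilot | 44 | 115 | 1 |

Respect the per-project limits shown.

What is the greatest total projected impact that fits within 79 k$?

438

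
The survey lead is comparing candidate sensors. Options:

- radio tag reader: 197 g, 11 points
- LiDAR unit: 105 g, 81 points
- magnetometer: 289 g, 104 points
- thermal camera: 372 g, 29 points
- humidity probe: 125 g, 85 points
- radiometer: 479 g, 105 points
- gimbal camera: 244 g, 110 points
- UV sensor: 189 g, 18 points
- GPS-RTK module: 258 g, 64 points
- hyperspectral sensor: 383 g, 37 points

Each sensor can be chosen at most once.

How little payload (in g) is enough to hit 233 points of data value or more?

474

Look for the lowest-payload combination reaching 233.
LiDAR unit + humidity probe + gimbal camera reaches 276 using 474 g.
Below 474 g the best achievable stays under 233.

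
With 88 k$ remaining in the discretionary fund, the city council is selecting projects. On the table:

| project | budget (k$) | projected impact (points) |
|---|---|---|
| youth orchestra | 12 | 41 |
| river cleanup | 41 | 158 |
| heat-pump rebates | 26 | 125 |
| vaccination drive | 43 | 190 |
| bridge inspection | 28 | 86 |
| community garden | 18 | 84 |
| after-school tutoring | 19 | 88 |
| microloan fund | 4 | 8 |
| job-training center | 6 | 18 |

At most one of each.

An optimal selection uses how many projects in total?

3

Optimal total is 403.
heat-pump rebates + vaccination drive + after-school tutoring hits 403 at 88 k$.
Any selection reaching 403 contains exactly 3 projects.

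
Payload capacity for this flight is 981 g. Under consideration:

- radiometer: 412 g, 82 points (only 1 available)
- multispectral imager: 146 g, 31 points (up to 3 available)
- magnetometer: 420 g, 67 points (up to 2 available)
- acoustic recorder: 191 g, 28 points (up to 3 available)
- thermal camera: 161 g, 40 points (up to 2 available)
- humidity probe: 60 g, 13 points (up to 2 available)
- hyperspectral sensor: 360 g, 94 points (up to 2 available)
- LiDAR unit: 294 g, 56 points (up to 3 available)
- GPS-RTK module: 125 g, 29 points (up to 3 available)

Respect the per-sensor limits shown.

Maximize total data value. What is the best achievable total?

Density check — hyperspectral sensor 0.26, thermal camera 0.25, GPS-RTK module 0.23 are the best per g.
The ratio heuristic lands on thermal camera + humidity probe + 2×hyperspectral sensor (241) but leaves 40 g idle.
The 221 g tied up in thermal camera and humidity probe is better spent on 2×GPS-RTK module — total rises to 246 (970 g).

246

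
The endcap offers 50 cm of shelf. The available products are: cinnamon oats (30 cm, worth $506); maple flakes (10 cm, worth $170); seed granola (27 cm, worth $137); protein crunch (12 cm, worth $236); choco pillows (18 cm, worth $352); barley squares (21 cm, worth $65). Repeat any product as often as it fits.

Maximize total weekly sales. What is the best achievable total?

Density check — protein crunch 19.67, choco pillows 19.56, maple flakes 17.00 are the best per cm.
4×protein crunch uses 48 of the 50 cm and totals 944.
The spare 2 cm is too small for any remaining product, and no exchange beats 944.

944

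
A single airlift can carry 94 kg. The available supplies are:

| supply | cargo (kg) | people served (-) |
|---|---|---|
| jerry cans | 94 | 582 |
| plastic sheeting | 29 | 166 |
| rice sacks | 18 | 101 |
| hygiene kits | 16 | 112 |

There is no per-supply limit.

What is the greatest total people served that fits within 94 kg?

The ratio heuristic lands on 5×hygiene kits (560) but leaves 14 kg idle.
Dropping hygiene kits frees 16 kg; slotting in plastic sheeting (29 kg) lifts the total to 614 at 93 kg.

614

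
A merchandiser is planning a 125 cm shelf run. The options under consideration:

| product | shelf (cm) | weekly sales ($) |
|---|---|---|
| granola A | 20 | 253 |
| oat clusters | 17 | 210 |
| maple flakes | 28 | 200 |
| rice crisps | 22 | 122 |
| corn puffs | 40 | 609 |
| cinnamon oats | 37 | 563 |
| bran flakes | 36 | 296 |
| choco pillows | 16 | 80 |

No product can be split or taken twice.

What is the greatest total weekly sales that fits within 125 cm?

1635

By weekly sales per cm: corn puffs 15.22, cinnamon oats 15.22, granola A 12.65 lead.
Best packing: granola A + oat clusters + corn puffs + cinnamon oats — 114 cm, 1635 total.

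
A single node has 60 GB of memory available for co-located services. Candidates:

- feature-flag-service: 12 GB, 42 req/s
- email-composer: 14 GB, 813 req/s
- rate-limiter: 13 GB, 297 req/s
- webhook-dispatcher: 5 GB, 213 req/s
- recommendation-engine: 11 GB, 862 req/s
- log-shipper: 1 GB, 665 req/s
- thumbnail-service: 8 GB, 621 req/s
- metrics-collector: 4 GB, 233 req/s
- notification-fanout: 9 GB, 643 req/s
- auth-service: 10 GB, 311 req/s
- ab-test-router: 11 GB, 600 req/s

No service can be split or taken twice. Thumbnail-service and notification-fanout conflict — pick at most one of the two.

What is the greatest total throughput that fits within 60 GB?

4127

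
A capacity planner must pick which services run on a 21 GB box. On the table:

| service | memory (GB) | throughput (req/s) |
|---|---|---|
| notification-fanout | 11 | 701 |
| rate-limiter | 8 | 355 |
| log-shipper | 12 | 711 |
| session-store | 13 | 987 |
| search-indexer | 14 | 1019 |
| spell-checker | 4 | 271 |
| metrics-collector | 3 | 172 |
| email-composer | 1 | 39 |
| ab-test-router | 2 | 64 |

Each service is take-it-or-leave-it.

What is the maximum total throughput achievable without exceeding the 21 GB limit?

Session-store + spell-checker + metrics-collector + email-composer uses 21 of the 21 GB and totals 1469.
That's the maximum — no swap from here does better than 1469.

1469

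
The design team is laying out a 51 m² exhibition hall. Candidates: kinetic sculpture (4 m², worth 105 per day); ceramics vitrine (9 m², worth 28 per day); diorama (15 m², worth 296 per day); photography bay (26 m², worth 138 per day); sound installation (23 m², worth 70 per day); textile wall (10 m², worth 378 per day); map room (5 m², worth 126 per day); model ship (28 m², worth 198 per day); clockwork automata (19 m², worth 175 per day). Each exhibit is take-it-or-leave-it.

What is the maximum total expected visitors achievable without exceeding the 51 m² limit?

By expected visitors per m²: textile wall 37.80, kinetic sculpture 26.25, map room 25.20, diorama 19.73 lead.
Filling by ratio: kinetic sculpture + ceramics vitrine + diorama + textile wall + map room for 933, with 8 m² left unused.
Replace kinetic sculpture and ceramics vitrine with clockwork automata: the trade gains 42 net, giving 975 at 49 m².
The closest alternative, kinetic sculpture + diorama + textile wall + clockwork automata, reaches only 954.

975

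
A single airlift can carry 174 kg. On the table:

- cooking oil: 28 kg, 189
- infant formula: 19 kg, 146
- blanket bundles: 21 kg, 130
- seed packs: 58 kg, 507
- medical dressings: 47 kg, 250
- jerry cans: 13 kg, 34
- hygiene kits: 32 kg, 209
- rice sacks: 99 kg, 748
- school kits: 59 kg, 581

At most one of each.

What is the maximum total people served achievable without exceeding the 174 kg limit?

1443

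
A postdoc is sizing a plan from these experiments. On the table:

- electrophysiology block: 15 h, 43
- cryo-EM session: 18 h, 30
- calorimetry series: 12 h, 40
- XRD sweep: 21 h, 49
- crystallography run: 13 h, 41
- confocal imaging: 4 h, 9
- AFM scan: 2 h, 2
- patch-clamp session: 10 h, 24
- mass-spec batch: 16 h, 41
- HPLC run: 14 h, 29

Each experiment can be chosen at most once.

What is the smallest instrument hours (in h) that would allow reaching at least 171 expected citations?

Look for the lowest-instrument combination reaching 171.
Taking electrophysiology block + calorimetry series + crystallography run + confocal imaging + mass-spec batch gives 174 (≥ 171) for 60 h.
No combination under 60 h hits 171.

60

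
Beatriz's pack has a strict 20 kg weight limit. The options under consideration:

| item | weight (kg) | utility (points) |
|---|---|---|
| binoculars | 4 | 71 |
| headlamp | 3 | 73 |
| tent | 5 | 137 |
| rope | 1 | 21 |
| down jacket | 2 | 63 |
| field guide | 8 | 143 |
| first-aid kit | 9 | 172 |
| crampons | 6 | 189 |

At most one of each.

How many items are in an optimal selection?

Best achievable utility is 533.
One optimal bundle: binoculars + headlamp + tent + down jacket + crampons (20 kg).
Any selection reaching 533 contains exactly 5 items.

5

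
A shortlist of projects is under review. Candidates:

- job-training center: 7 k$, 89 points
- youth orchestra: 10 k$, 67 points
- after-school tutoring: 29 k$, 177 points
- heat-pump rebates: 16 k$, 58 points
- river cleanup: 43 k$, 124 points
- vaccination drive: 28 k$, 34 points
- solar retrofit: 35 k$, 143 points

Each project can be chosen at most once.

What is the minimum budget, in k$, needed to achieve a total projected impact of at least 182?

33

Need the lightest bundle worth ≥ 182.
Taking job-training center + youth orchestra + heat-pump rebates gives 214 (≥ 182) for 33 k$.
Any bundle with less than 33 k$ falls short of 182.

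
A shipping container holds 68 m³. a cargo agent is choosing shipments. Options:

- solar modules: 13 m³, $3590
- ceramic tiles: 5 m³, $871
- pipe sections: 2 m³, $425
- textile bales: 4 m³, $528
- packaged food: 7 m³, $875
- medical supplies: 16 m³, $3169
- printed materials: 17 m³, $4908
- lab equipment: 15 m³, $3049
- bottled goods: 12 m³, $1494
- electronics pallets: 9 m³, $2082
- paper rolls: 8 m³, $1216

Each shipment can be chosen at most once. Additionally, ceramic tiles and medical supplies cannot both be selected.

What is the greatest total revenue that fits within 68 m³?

15800

Greedy by ratio would take solar modules + ceramic tiles + pipe sections + textile bales + printed materials + lab equipment + electronics pallets: 65 m³ used, total 15453.
Dropping textile bales frees 4 m³; slotting in packaged food (7 m³) lifts the total to 15800 at 68 m³.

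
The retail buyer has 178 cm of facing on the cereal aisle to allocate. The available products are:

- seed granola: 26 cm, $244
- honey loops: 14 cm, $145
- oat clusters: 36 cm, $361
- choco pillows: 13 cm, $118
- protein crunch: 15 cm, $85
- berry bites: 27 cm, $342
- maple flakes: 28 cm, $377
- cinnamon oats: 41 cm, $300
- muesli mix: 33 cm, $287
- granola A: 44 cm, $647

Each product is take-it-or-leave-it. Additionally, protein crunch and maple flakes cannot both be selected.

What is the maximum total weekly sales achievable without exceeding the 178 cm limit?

By weekly sales per cm: granola A 14.70, maple flakes 13.46, berry bites 12.67, honey loops 10.36 lead.
The ratio ordering already packs tightly: seed granola + honey loops + oat clusters + berry bites + maple flakes + granola A, 175 cm, 2116.
The closest alternative, seed granola + oat clusters + choco pillows + berry bites + maple flakes + granola A, reaches only 2089.

2116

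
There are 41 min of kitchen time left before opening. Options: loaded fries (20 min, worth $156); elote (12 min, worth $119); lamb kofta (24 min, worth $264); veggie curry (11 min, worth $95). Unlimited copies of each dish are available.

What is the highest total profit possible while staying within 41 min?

383

Elote + lamb kofta uses 36 of the 41 min and totals 383.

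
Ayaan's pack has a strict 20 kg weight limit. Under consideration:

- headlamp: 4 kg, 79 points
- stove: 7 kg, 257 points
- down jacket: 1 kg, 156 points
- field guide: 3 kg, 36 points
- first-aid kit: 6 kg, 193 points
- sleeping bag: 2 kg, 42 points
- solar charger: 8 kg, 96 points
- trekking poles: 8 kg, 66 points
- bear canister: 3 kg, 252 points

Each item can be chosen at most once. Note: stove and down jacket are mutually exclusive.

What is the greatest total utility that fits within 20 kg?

Taking headlamp + stove + first-aid kit + bear canister: 20 kg used, 781 in utility.
No other feasible combination exceeds 781.

781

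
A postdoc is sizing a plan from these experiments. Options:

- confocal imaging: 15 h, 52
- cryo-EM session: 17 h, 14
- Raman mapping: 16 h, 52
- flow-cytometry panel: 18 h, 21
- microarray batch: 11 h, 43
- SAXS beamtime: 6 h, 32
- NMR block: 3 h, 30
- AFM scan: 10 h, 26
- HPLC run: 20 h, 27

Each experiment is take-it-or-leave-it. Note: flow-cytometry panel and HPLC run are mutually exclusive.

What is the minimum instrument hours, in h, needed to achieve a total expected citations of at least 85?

Look for the lowest-instrument combination reaching 85.
SAXS beamtime + NMR block + AFM scan reaches 88 using 19 h.
Any bundle with less than 19 h falls short of 85.

19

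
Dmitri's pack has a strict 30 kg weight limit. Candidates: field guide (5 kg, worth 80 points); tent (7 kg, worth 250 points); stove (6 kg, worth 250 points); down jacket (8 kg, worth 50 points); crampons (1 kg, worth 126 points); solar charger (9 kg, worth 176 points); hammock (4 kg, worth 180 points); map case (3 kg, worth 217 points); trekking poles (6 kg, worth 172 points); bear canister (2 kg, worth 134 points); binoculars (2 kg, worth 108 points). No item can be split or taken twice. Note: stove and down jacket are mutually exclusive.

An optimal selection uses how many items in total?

8

Optimal total is 1345.
One optimal bundle: field guide + tent + stove + crampons + hammock + map case + bear canister + binoculars (30 kg).
All optima have 8 items.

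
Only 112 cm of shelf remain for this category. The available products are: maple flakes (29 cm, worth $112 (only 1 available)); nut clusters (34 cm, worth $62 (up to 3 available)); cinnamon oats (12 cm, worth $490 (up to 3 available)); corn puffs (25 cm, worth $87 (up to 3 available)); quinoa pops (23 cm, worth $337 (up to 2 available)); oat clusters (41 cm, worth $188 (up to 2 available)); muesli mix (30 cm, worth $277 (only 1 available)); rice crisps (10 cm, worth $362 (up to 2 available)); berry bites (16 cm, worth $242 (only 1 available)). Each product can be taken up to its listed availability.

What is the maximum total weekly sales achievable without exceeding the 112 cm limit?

2868

Ranking by ratio (weekly sales/cm): cinnamon oats 40.83, rice crisps 36.20, berry bites 15.12, quinoa pops 14.65.
Filling by ratio: 3×cinnamon oats + quinoa pops + 2×rice crisps + berry bites for 2773, with 17 cm left unused.
The 16 cm tied up in berry bites is better spent on quinoa pops — total rises to 2868 (102 cm).
That's the maximum — no swap from here does better than 2868.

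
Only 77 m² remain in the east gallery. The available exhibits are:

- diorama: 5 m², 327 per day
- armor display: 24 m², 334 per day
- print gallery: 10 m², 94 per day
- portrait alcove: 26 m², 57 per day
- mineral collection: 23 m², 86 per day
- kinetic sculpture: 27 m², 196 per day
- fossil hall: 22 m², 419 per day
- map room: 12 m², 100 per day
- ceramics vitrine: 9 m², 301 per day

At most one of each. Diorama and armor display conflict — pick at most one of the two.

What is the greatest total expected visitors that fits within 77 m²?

Taking diorama + kinetic sculpture + fossil hall + map room + ceramics vitrine: 75 m² used, 1343 in expected visitors.
The closest alternative, diorama + print gallery + kinetic sculpture + fossil hall + ceramics vitrine, reaches only 1337.

1343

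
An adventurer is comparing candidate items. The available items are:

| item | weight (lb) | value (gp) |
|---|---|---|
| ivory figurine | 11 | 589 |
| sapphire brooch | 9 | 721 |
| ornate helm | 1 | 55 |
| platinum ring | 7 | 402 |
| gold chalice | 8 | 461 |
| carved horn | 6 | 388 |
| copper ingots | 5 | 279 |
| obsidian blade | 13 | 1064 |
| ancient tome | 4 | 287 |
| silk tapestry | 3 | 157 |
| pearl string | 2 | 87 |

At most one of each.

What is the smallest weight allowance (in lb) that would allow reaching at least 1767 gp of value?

22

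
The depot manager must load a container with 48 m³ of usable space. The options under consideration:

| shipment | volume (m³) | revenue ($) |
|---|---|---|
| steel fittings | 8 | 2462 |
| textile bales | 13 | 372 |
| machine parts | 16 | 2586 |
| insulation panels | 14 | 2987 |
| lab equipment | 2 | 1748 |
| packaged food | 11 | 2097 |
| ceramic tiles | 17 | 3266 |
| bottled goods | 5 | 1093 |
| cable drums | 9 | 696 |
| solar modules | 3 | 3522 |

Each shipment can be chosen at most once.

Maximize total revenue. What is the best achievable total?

14398

By revenue per m³: solar modules 1174.00, lab equipment 874.00, steel fittings 307.75 lead.
Filling by ratio: steel fittings + insulation panels + lab equipment + packaged food + bottled goods + solar modules for 13909, with 5 m³ left unused.
The 11 m³ tied up in packaged food is better spent on machine parts — total rises to 14398 (48 m³).
Next best is steel fittings + lab equipment + packaged food + ceramic tiles + bottled goods + solar modules at 14188 (46 m³) — short by 210.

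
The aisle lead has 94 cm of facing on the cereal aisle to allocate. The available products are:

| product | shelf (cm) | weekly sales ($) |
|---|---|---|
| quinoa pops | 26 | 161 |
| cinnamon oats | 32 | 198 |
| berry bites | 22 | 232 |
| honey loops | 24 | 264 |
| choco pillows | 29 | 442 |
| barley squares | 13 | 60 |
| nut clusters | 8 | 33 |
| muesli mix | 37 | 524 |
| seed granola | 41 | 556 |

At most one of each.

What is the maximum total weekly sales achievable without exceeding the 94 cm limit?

Taking the top-ratio products first gives honey loops + choco pillows + muesli mix for 1230 (90 cm).
Replace muesli mix with seed granola: the trade gains 32 net, giving 1262 at 94 cm.
Runner-up honey loops + choco pillows + muesli mix tops out at 1230.

1262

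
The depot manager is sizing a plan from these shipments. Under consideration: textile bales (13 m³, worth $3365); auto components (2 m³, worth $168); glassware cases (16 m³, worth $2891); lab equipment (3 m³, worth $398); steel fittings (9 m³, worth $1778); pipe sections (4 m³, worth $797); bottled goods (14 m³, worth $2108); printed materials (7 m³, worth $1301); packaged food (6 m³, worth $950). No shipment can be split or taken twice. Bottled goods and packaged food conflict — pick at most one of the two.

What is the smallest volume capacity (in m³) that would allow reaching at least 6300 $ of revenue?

29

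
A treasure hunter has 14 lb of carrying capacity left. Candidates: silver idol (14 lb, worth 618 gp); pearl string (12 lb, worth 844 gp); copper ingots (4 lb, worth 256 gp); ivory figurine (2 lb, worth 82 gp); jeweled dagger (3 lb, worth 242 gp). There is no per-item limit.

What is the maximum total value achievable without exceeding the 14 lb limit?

Ivory figurine + 4×jeweled dagger uses 14 of the 14 lb and totals 1050.

1050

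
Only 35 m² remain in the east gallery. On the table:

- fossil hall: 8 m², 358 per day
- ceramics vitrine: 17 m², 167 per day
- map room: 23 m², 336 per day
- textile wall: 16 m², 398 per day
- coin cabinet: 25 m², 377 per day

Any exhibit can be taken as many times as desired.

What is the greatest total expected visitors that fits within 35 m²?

1432

Taking 4×fossil hall: 32 m² used, 1432 in expected visitors.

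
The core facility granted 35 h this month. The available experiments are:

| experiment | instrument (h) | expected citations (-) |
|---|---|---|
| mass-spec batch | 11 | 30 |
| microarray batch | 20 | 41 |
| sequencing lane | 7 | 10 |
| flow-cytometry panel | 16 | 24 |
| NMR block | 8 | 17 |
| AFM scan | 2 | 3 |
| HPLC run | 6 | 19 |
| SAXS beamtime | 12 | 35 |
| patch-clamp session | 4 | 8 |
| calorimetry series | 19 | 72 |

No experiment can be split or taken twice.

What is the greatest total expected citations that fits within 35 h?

115

Greedy by ratio would take NMR block + AFM scan + HPLC run + calorimetry series: 35 h used, total 111.
But SAXS beamtime + patch-clamp session + calorimetry series fits in 35 h and reaches 115.
Runner-up NMR block + AFM scan + HPLC run + calorimetry series tops out at 111.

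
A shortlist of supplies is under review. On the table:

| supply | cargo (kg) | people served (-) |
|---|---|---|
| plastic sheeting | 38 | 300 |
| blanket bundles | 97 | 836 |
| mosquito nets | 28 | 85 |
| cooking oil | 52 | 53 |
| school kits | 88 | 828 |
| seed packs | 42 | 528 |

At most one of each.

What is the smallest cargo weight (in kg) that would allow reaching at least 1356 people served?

130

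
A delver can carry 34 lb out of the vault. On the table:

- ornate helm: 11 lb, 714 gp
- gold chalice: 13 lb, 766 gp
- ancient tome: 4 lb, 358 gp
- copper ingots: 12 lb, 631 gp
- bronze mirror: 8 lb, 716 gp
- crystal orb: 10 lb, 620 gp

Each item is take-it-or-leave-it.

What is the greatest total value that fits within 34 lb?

2408

Ranking by ratio (value/lb): ancient tome 89.50, bronze mirror 89.50, ornate helm 64.91, crystal orb 62.00.
Ornate helm + ancient tome + bronze mirror + crystal orb uses 33 of the 34 lb and totals 2408.
The spare 1 lb is too small for any remaining item, and no exchange beats 2408.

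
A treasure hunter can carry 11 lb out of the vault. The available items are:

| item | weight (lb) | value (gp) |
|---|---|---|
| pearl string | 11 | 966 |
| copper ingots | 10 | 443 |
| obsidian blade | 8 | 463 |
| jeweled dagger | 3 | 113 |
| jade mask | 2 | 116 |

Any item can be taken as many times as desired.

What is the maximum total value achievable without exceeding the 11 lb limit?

Pearl string uses 11 of the 11 lb and totals 966.
That's the maximum — no swap from here does better than 966.

966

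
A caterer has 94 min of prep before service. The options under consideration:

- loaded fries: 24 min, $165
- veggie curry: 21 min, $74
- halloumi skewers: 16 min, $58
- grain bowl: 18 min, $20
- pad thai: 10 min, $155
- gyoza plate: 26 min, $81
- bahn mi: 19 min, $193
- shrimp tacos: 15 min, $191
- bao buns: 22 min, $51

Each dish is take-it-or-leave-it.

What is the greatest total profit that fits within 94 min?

785

Density check — pad thai 15.50, shrimp tacos 12.73, bahn mi 10.16 are the best per min.
Taking the top-ratio dishes first gives loaded fries + halloumi skewers + pad thai + bahn mi + shrimp tacos for 762 (84 min).
The 16 min tied up in halloumi skewers is better spent on gyoza plate — total rises to 785 (94 min).
Nothing else within 94 min beats 785.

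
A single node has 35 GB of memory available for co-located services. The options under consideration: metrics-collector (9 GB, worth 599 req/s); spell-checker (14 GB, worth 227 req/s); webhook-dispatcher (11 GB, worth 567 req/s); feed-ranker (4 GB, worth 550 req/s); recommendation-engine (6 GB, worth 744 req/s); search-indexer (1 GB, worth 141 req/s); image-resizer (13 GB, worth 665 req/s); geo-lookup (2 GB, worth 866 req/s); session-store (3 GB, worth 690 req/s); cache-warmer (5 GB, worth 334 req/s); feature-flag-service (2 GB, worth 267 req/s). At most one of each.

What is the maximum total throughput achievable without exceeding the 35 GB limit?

4191

Density check — geo-lookup 433.00, session-store 230.00, search-indexer 141.00, feed-ranker 137.50 are the best per GB.
Taking metrics-collector + feed-ranker + recommendation-engine + search-indexer + geo-lookup + session-store + cache-warmer + feature-flag-service: 32 GB used, 4191 in throughput.
Nothing else within 35 GB beats 4191.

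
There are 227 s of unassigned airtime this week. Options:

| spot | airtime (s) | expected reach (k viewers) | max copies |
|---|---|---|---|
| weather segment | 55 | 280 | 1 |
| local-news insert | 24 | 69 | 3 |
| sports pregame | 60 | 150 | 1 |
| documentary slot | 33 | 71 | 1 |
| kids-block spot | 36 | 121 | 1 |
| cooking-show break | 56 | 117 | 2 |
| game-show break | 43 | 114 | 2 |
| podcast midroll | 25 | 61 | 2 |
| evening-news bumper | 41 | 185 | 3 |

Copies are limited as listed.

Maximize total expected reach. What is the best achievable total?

973

By expected reach per s: weather segment 5.09, evening-news bumper 4.51, kids-block spot 3.36, local-news insert 2.88 lead.
Filling by ratio: weather segment + kids-block spot + 3×evening-news bumper for 956, with 13 s left unused.
The 36 s tied up in kids-block spot is better spent on 2×local-news insert — total rises to 973 (226 s).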